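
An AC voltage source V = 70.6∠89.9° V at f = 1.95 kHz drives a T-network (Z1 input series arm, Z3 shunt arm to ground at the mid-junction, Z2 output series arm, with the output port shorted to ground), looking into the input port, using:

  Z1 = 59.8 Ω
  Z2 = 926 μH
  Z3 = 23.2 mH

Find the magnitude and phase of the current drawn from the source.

Step 1 — Angular frequency: ω = 2π·f = 2π·1950 = 1.225e+04 rad/s.
Step 2 — Component impedances:
  Z1: Z = R = 59.8 Ω
  Z2: Z = jωL = j·1.225e+04·0.000926 = 0 + j11.35 Ω
  Z3: Z = jωL = j·1.225e+04·0.0232 = 0 + j284.3 Ω
Step 3 — With the output port shorted to ground, the output series arm Z2 runs from the junction to ground; the shunt arm Z3 also runs from the junction to ground. They appear in parallel: Z3 || Z2 = 0 + j10.91 Ω.
Step 4 — Series with input arm Z1: Z_in = Z1 + (Z3 || Z2) = 59.8 + j10.91 Ω = 60.79∠10.3° Ω.
Step 5 — Source phasor: V = 70.6∠89.9° V = 0.1232 + j70.6 V.
Step 6 — Ohm's law: I = V / Z_total = (0.1232 + j70.6) / (59.8 + j10.91) = 0.2104 + j1.142 A.
Step 7 — Convert to polar: |I| = 1.161 A, ∠I = 79.6°.

I = 1.161∠79.6° A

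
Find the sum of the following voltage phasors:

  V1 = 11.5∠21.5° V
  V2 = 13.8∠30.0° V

Step 1 — Convert each phasor to rectangular form:
  V1 = 11.5·(cos(21.5°) + j·sin(21.5°)) = 10.7 + j4.215 V
  V2 = 13.8·(cos(30.0°) + j·sin(30.0°)) = 11.95 + j6.9 V
Step 2 — Sum components: V_total = 22.65 + j11.11 V.
Step 3 — Convert to polar: |V_total| = 25.23 V, ∠V_total = 26.1°.

V_total = 25.23∠26.1° V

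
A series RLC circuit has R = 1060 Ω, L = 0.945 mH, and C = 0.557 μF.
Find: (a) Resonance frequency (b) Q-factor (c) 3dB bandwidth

Step 1 — Resonance: ω₀ = 1/√(LC) = 1/√(0.000945·5.57e-07) = 4.359e+04 rad/s.
Step 2 — f₀ = ω₀/(2π) = 6937 Hz.
Step 3 — Series Q: Q = ω₀L/R = 4.359e+04·0.000945/1060 = 0.03886.
Step 4 — Bandwidth: Δω = ω₀/Q = 1.122e+06 rad/s; BW = Δω/(2π) = 1.785e+05 Hz.

(a) f₀ = 6937 Hz  (b) Q = 0.03886  (c) BW = 1.785e+05 Hz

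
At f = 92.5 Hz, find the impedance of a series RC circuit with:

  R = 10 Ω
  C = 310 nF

Step 1 — Angular frequency: ω = 2π·f = 2π·92.5 = 581.2 rad/s.
Step 2 — Component impedances:
  R: Z = R = 10 Ω
  C: Z = 1/(jωC) = -j/(ω·C) = 0 - j5550 Ω
Step 3 — Series combination: Z_total = R + C = 10 - j5550 Ω = 5550∠-89.9° Ω.

Z = 10 - j5550 Ω = 5550∠-89.9° Ω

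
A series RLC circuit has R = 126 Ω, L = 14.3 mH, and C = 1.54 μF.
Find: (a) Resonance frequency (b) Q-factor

Step 1 — Resonance condition Im(Z)=0 gives ω₀ = 1/√(LC).
Step 2 — ω₀ = 1/√(0.0143·1.54e-06) = 6739 rad/s.
Step 3 — f₀ = ω₀/(2π) = 1072 Hz.
Step 4 — Series Q: Q = ω₀L/R = 6739·0.0143/126 = 0.7648.

(a) f₀ = 1072 Hz  (b) Q = 0.7648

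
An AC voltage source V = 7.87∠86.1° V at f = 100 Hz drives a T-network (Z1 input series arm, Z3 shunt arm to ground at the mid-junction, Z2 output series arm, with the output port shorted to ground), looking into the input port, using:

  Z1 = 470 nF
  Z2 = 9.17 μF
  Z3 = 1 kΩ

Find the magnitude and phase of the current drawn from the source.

Step 1 — Angular frequency: ω = 2π·f = 2π·100 = 628.3 rad/s.
Step 2 — Component impedances:
  Z1: Z = 1/(jωC) = -j/(ω·C) = 0 - j3386 Ω
  Z2: Z = 1/(jωC) = -j/(ω·C) = 0 - j173.6 Ω
  Z3: Z = R = 1000 Ω
Step 3 — With the output port shorted to ground, the output series arm Z2 runs from the junction to ground; the shunt arm Z3 also runs from the junction to ground. They appear in parallel: Z3 || Z2 = 29.24 - j168.5 Ω.
Step 4 — Series with input arm Z1: Z_in = Z1 + (Z3 || Z2) = 29.24 - j3555 Ω = 3555∠-89.5° Ω.
Step 5 — Source phasor: V = 7.87∠86.1° V = 0.5353 + j7.852 V.
Step 6 — Ohm's law: I = V / Z_total = (0.5353 + j7.852) / (29.24 - j3555) = -0.002207 + j0.0001687 A.
Step 7 — Convert to polar: |I| = 0.002214 A, ∠I = 175.6°.

I = 0.002214∠175.6° A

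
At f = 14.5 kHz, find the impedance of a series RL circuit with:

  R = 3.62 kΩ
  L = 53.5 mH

Step 1 — Angular frequency: ω = 2π·f = 2π·1.45e+04 = 9.111e+04 rad/s.
Step 2 — Component impedances:
  R: Z = R = 3620 Ω
  L: Z = jωL = j·9.111e+04·0.0535 = 0 + j4874 Ω
Step 3 — Series combination: Z_total = R + L = 3620 + j4874 Ω = 6071∠53.4° Ω.

Z = 3620 + j4874 Ω = 6071∠53.4° Ω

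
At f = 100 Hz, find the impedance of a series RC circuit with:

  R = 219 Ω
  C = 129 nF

Step 1 — Angular frequency: ω = 2π·f = 2π·100 = 628.3 rad/s.
Step 2 — Component impedances:
  R: Z = R = 219 Ω
  C: Z = 1/(jωC) = -j/(ω·C) = 0 - j1.234e+04 Ω
Step 3 — Series combination: Z_total = R + C = 219 - j1.234e+04 Ω = 1.234e+04∠-89.0° Ω.

Z = 219 - j1.234e+04 Ω = 1.234e+04∠-89.0° Ω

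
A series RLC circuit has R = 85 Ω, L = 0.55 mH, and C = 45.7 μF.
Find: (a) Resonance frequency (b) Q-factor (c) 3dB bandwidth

Step 1 — Resonance: ω₀ = 1/√(LC) = 1/√(0.00055·4.57e-05) = 6308 rad/s.
Step 2 — f₀ = ω₀/(2π) = 1004 Hz.
Step 3 — Series Q: Q = ω₀L/R = 6308·0.00055/85 = 0.04081.
Step 4 — Bandwidth: Δω = ω₀/Q = 1.545e+05 rad/s; BW = Δω/(2π) = 2.46e+04 Hz.

(a) f₀ = 1004 Hz  (b) Q = 0.04081  (c) BW = 2.46e+04 Hz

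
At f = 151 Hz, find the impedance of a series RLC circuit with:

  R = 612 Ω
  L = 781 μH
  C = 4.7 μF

Step 1 — Angular frequency: ω = 2π·f = 2π·151 = 948.8 rad/s.
Step 2 — Component impedances:
  R: Z = R = 612 Ω
  L: Z = jωL = j·948.8·0.000781 = 0 + j0.741 Ω
  C: Z = 1/(jωC) = -j/(ω·C) = 0 - j224.3 Ω
Step 3 — Series combination: Z_total = R + L + C = 612 - j223.5 Ω = 651.5∠-20.1° Ω.

Z = 612 - j223.5 Ω = 651.5∠-20.1° Ω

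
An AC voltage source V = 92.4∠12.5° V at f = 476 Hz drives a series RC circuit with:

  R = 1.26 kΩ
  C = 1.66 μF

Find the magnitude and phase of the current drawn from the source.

Step 1 — Angular frequency: ω = 2π·f = 2π·476 = 2991 rad/s.
Step 2 — Component impedances:
  R: Z = R = 1260 Ω
  C: Z = 1/(jωC) = -j/(ω·C) = 0 - j201.4 Ω
Step 3 — Series combination: Z_total = R + C = 1260 - j201.4 Ω = 1276∠-9.1° Ω.
Step 4 — Source phasor: V = 92.4∠12.5° V = 90.21 + j20 V.
Step 5 — Ohm's law: I = V / Z_total = (90.21 + j20) / (1260 - j201.4) = 0.06734 + j0.02664 A.
Step 6 — Convert to polar: |I| = 0.07241 A, ∠I = 21.6°.

I = 0.07241∠21.6° A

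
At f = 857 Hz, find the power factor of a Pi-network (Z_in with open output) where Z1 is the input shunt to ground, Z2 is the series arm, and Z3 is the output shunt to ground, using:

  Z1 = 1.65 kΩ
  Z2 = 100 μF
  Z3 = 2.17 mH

Step 1 — Angular frequency: ω = 2π·f = 2π·857 = 5385 rad/s.
Step 2 — Component impedances:
  Z1: Z = R = 1650 Ω
  Z2: Z = 1/(jωC) = -j/(ω·C) = 0 - j1.857 Ω
  Z3: Z = jωL = j·5385·0.00217 = 0 + j11.68 Ω
Step 3 — With open output, the series arm Z2 and the output shunt Z3 appear in series to ground: Z2 + Z3 = 0 + j9.828 Ω.
Step 4 — Parallel with input shunt Z1: Z_in = Z1 || (Z2 + Z3) = 0.05853 + j9.827 Ω = 9.827∠89.7° Ω.
Step 5 — Power factor: PF = cos(φ) = Re(Z)/|Z| = 0.05853/9.827 = 0.005956.
Step 6 — Type: Im(Z) = 9.827 ⇒ lagging (phase φ = 89.7°).

PF = 0.005956 (lagging, φ = 89.7°)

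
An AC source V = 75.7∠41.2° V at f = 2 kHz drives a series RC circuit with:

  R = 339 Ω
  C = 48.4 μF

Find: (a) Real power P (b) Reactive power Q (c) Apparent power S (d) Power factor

Step 1 — Angular frequency: ω = 2π·f = 2π·2000 = 1.257e+04 rad/s.
Step 2 — Component impedances:
  R: Z = R = 339 Ω
  C: Z = 1/(jωC) = -j/(ω·C) = 0 - j1.644 Ω
Step 3 — Series combination: Z_total = R + C = 339 - j1.644 Ω = 339∠-0.3° Ω.
Step 4 — Source phasor: V = 75.7∠41.2° V = 56.96 + j49.86 V.
Step 5 — Current: I = V / Z = 0.1673 + j0.1479 A = 0.2233∠41.5° A.
Step 6 — Complex power: S = V·I* = 16.9 - j0.08198 VA.
Step 7 — Real power: P = Re(S) = 16.9 W.
Step 8 — Reactive power: Q = Im(S) = -0.08198 VAR.
Step 9 — Apparent power: |S| = 16.9 VA.
Step 10 — Power factor: PF = P/|S| = 1 (leading).

(a) P = 16.9 W  (b) Q = -0.08198 VAR  (c) S = 16.9 VA  (d) PF = 1 (leading)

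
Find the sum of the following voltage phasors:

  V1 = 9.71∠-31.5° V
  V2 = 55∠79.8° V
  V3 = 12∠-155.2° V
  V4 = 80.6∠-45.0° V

Step 1 — Convert each phasor to rectangular form:
  V1 = 9.71·(cos(-31.5°) + j·sin(-31.5°)) = 8.279 - j5.073 V
  V2 = 55·(cos(79.8°) + j·sin(79.8°)) = 9.74 + j54.13 V
  V3 = 12·(cos(-155.2°) + j·sin(-155.2°)) = -10.89 - j5.033 V
  V4 = 80.6·(cos(-45.0°) + j·sin(-45.0°)) = 56.99 - j56.99 V
Step 2 — Sum components: V_total = 64.12 - j12.97 V.
Step 3 — Convert to polar: |V_total| = 65.42 V, ∠V_total = -11.4°.

V_total = 65.42∠-11.4° V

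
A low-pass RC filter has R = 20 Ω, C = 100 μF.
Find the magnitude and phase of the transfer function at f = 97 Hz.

Step 1 — Angular frequency: ω = 2π·97 = 609.5 rad/s.
Step 2 — Transfer function: H(jω) = 1/(1 + jωRC).
Step 3 — Denominator: 1 + jωRC = 1 + j·609.5·20·0.0001 = 1 + j1.219.
Step 4 — H = 0.4023 - j0.4904.
Step 5 — Magnitude: |H| = 0.6343 (-4.0 dB); phase: φ = -50.6°.

|H| = 0.6343 (-4.0 dB), φ = -50.6°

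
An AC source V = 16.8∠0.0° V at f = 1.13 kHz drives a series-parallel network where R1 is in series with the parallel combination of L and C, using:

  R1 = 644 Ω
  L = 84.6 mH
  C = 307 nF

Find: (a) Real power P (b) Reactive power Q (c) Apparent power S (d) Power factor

Step 1 — Angular frequency: ω = 2π·f = 2π·1130 = 7100 rad/s.
Step 2 — Component impedances:
  R1: Z = R = 644 Ω
  L: Z = jωL = j·7100·0.0846 = 0 + j600.7 Ω
  C: Z = 1/(jωC) = -j/(ω·C) = 0 - j458.8 Ω
Step 3 — Parallel branch: L || C = 1/(1/L + 1/C) = 0 - j1942 Ω.
Step 4 — Series with R1: Z_total = R1 + (L || C) = 644 - j1942 Ω = 2046∠-71.7° Ω.
Step 5 — Source phasor: V = 16.8∠0.0° V = 16.8 V.
Step 6 — Current: I = V / Z = 0.002584 + j0.007793 A = 0.00821∠71.7° A.
Step 7 — Complex power: S = V·I* = 0.04341 - j0.1309 VA.
Step 8 — Real power: P = Re(S) = 0.04341 W.
Step 9 — Reactive power: Q = Im(S) = -0.1309 VAR.
Step 10 — Apparent power: |S| = 0.1379 VA.
Step 11 — Power factor: PF = P/|S| = 0.3147 (leading).

(a) P = 0.04341 W  (b) Q = -0.1309 VAR  (c) S = 0.1379 VA  (d) PF = 0.3147 (leading)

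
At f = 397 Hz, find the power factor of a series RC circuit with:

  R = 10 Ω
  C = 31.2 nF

Step 1 — Angular frequency: ω = 2π·f = 2π·397 = 2494 rad/s.
Step 2 — Component impedances:
  R: Z = R = 10 Ω
  C: Z = 1/(jωC) = -j/(ω·C) = 0 - j1.285e+04 Ω
Step 3 — Series combination: Z_total = R + C = 10 - j1.285e+04 Ω = 1.285e+04∠-90.0° Ω.
Step 4 — Power factor: PF = cos(φ) = Re(Z)/|Z| = 10/12849 = 0.0007783.
Step 5 — Type: Im(Z) = -1.285e+04 ⇒ leading (phase φ = -90.0°).

PF = 0.0007783 (leading, φ = -90.0°)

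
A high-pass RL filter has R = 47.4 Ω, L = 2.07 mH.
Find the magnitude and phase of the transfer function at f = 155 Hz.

Step 1 — Angular frequency: ω = 2π·155 = 973.9 rad/s.
Step 2 — Transfer function: H(jω) = jωL/(R + jωL).
Step 3 — Numerator jωL = j·2.016; denominator R + jωL = 47.4 + j2.016.
Step 4 — H = 0.001806 + j0.04245.
Step 5 — Magnitude: |H| = 0.04249 (-27.4 dB); phase: φ = 87.6°.

|H| = 0.04249 (-27.4 dB), φ = 87.6°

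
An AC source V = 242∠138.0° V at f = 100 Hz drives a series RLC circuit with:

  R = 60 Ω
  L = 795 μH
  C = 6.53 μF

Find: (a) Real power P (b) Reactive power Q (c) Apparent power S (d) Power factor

Step 1 — Angular frequency: ω = 2π·f = 2π·100 = 628.3 rad/s.
Step 2 — Component impedances:
  R: Z = R = 60 Ω
  L: Z = jωL = j·628.3·0.000795 = 0 + j0.4995 Ω
  C: Z = 1/(jωC) = -j/(ω·C) = 0 - j243.7 Ω
Step 3 — Series combination: Z_total = R + L + C = 60 - j243.2 Ω = 250.5∠-76.1° Ω.
Step 4 — Source phasor: V = 242∠138.0° V = -179.8 + j161.9 V.
Step 5 — Current: I = V / Z = -0.7995 - j0.5422 A = 0.966∠-145.9° A.
Step 6 — Complex power: S = V·I* = 55.99 - j227 VA.
Step 7 — Real power: P = Re(S) = 55.99 W.
Step 8 — Reactive power: Q = Im(S) = -227 VAR.
Step 9 — Apparent power: |S| = 233.8 VA.
Step 10 — Power factor: PF = P/|S| = 0.2395 (leading).

(a) P = 55.99 W  (b) Q = -227 VAR  (c) S = 233.8 VA  (d) PF = 0.2395 (leading)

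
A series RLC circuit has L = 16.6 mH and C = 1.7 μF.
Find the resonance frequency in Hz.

Step 1 — Resonance condition Im(Z)=0 gives ω₀ = 1/√(LC).
Step 2 — ω₀ = 1/√(0.0166·1.7e-06) = 5953 rad/s.
Step 3 — f₀ = ω₀/(2π) = 947.4 Hz.

f₀ = 947.4 Hz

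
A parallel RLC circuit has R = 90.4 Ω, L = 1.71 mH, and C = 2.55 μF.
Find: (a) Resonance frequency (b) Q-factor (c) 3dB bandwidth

Step 1 — Resonance: ω₀ = 1/√(LC) = 1/√(0.00171·2.55e-06) = 1.514e+04 rad/s.
Step 2 — f₀ = ω₀/(2π) = 2410 Hz.
Step 3 — Parallel Q: Q = R/(ω₀L) = 90.4/(1.514e+04·0.00171) = 3.491.
Step 4 — Bandwidth: Δω = ω₀/Q = 4338 rad/s; BW = Δω/(2π) = 690.4 Hz.

(a) f₀ = 2410 Hz  (b) Q = 3.491  (c) BW = 690.4 Hz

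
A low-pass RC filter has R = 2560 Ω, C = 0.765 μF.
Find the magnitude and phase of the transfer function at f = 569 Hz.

Step 1 — Angular frequency: ω = 2π·569 = 3575 rad/s.
Step 2 — Transfer function: H(jω) = 1/(1 + jωRC).
Step 3 — Denominator: 1 + jωRC = 1 + j·3575·2560·7.65e-07 = 1 + j7.002.
Step 4 — H = 0.01999 - j0.14.
Step 5 — Magnitude: |H| = 0.1414 (-17.0 dB); phase: φ = -81.9°.

|H| = 0.1414 (-17.0 dB), φ = -81.9°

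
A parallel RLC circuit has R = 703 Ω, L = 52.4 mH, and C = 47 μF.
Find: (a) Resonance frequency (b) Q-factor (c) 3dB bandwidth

Step 1 — Resonance: ω₀ = 1/√(LC) = 1/√(0.0524·4.7e-05) = 637.2 rad/s.
Step 2 — f₀ = ω₀/(2π) = 101.4 Hz.
Step 3 — Parallel Q: Q = R/(ω₀L) = 703/(637.2·0.0524) = 21.05.
Step 4 — Bandwidth: Δω = ω₀/Q = 30.27 rad/s; BW = Δω/(2π) = 4.817 Hz.

(a) f₀ = 101.4 Hz  (b) Q = 21.05  (c) BW = 4.817 Hz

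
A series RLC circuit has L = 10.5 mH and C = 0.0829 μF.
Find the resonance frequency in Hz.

Step 1 — Resonance condition Im(Z)=0 gives ω₀ = 1/√(LC).
Step 2 — ω₀ = 1/√(0.0105·8.29e-08) = 3.389e+04 rad/s.
Step 3 — f₀ = ω₀/(2π) = 5394 Hz.

f₀ = 5394 Hz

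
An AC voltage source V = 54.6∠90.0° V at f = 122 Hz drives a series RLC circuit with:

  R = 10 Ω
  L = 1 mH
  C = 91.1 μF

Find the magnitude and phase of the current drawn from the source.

Step 1 — Angular frequency: ω = 2π·f = 2π·122 = 766.5 rad/s.
Step 2 — Component impedances:
  R: Z = R = 10 Ω
  L: Z = jωL = j·766.5·0.001 = 0 + j0.7665 Ω
  C: Z = 1/(jωC) = -j/(ω·C) = 0 - j14.32 Ω
Step 3 — Series combination: Z_total = R + L + C = 10 - j13.55 Ω = 16.84∠-53.6° Ω.
Step 4 — Source phasor: V = 54.6∠90.0° V = 0 + j54.6 V.
Step 5 — Ohm's law: I = V / Z_total = (0 + j54.6) / (10 - j13.55) = -2.608 + j1.925 A.
Step 6 — Convert to polar: |I| = 3.242 A, ∠I = 143.6°.

I = 3.242∠143.6° A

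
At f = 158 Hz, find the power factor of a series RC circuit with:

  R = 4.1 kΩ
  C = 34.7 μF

Step 1 — Angular frequency: ω = 2π·f = 2π·158 = 992.7 rad/s.
Step 2 — Component impedances:
  R: Z = R = 4100 Ω
  C: Z = 1/(jωC) = -j/(ω·C) = 0 - j29.03 Ω
Step 3 — Series combination: Z_total = R + C = 4100 - j29.03 Ω = 4100∠-0.4° Ω.
Step 4 — Power factor: PF = cos(φ) = Re(Z)/|Z| = 4100/4100 = 1.
Step 5 — Type: Im(Z) = -29.03 ⇒ leading (phase φ = -0.4°).

PF = 1 (leading, φ = -0.4°)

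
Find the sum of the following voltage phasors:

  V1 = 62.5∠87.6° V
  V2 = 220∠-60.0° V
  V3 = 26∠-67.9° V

Step 1 — Convert each phasor to rectangular form:
  V1 = 62.5·(cos(87.6°) + j·sin(87.6°)) = 2.617 + j62.45 V
  V2 = 220·(cos(-60.0°) + j·sin(-60.0°)) = 110 - j190.5 V
  V3 = 26·(cos(-67.9°) + j·sin(-67.9°)) = 9.782 - j24.09 V
Step 2 — Sum components: V_total = 122.4 - j152.2 V.
Step 3 — Convert to polar: |V_total| = 195.3 V, ∠V_total = -51.2°.

V_total = 195.3∠-51.2° V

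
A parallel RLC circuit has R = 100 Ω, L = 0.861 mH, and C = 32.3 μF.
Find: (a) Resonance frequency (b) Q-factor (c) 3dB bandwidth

Step 1 — Resonance: ω₀ = 1/√(LC) = 1/√(0.000861·3.23e-05) = 5996 rad/s.
Step 2 — f₀ = ω₀/(2π) = 954.4 Hz.
Step 3 — Parallel Q: Q = R/(ω₀L) = 100/(5996·0.000861) = 19.37.
Step 4 — Bandwidth: Δω = ω₀/Q = 309.6 rad/s; BW = Δω/(2π) = 49.27 Hz.

(a) f₀ = 954.4 Hz  (b) Q = 19.37  (c) BW = 49.27 Hz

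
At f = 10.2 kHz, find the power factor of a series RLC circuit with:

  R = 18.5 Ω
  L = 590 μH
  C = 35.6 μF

Step 1 — Angular frequency: ω = 2π·f = 2π·1.02e+04 = 6.409e+04 rad/s.
Step 2 — Component impedances:
  R: Z = R = 18.5 Ω
  L: Z = jωL = j·6.409e+04·0.00059 = 0 + j37.81 Ω
  C: Z = 1/(jωC) = -j/(ω·C) = 0 - j0.4383 Ω
Step 3 — Series combination: Z_total = R + L + C = 18.5 + j37.37 Ω = 41.7∠63.7° Ω.
Step 4 — Power factor: PF = cos(φ) = Re(Z)/|Z| = 18.5/41.7 = 0.4436.
Step 5 — Type: Im(Z) = 37.37 ⇒ lagging (phase φ = 63.7°).

PF = 0.4436 (lagging, φ = 63.7°)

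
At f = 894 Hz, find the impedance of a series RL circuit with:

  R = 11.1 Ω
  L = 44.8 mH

Step 1 — Angular frequency: ω = 2π·f = 2π·894 = 5617 rad/s.
Step 2 — Component impedances:
  R: Z = R = 11.1 Ω
  L: Z = jωL = j·5617·0.0448 = 0 + j251.6 Ω
Step 3 — Series combination: Z_total = R + L = 11.1 + j251.6 Ω = 251.9∠87.5° Ω.

Z = 11.1 + j251.6 Ω = 251.9∠87.5° Ω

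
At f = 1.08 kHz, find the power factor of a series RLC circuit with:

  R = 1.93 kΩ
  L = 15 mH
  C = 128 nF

Step 1 — Angular frequency: ω = 2π·f = 2π·1080 = 6786 rad/s.
Step 2 — Component impedances:
  R: Z = R = 1930 Ω
  L: Z = jωL = j·6786·0.015 = 0 + j101.8 Ω
  C: Z = 1/(jωC) = -j/(ω·C) = 0 - j1151 Ω
Step 3 — Series combination: Z_total = R + L + C = 1930 - j1050 Ω = 2197∠-28.5° Ω.
Step 4 — Power factor: PF = cos(φ) = Re(Z)/|Z| = 1930/2197 = 0.8785.
Step 5 — Type: Im(Z) = -1050 ⇒ leading (phase φ = -28.5°).

PF = 0.8785 (leading, φ = -28.5°)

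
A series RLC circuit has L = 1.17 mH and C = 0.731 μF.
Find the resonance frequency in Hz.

Step 1 — Resonance condition Im(Z)=0 gives ω₀ = 1/√(LC).
Step 2 — ω₀ = 1/√(0.00117·7.31e-07) = 3.419e+04 rad/s.
Step 3 — f₀ = ω₀/(2π) = 5442 Hz.

f₀ = 5442 Hz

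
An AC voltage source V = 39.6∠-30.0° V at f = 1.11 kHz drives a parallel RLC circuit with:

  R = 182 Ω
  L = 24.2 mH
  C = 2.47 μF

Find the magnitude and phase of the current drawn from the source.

Step 1 — Angular frequency: ω = 2π·f = 2π·1110 = 6974 rad/s.
Step 2 — Component impedances:
  R: Z = R = 182 Ω
  L: Z = jωL = j·6974·0.0242 = 0 + j168.8 Ω
  C: Z = 1/(jωC) = -j/(ω·C) = 0 - j58.05 Ω
Step 3 — Parallel combination: 1/Z_total = 1/R + 1/L + 1/C; Z_total = 34.79 - j71.57 Ω = 79.58∠-64.1° Ω.
Step 4 — Source phasor: V = 39.6∠-30.0° V = 34.29 - j19.8 V.
Step 5 — Ohm's law: I = V / Z_total = (34.29 - j19.8) / (34.79 - j71.57) = 0.4122 + j0.2788 A.
Step 6 — Convert to polar: |I| = 0.4976 A, ∠I = 34.1°.

I = 0.4976∠34.1° A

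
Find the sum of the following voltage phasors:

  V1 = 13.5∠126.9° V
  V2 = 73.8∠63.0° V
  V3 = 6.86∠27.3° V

Step 1 — Convert each phasor to rectangular form:
  V1 = 13.5·(cos(126.9°) + j·sin(126.9°)) = -8.106 + j10.8 V
  V2 = 73.8·(cos(63.0°) + j·sin(63.0°)) = 33.5 + j65.76 V
  V3 = 6.86·(cos(27.3°) + j·sin(27.3°)) = 6.096 + j3.146 V
Step 2 — Sum components: V_total = 31.49 + j79.7 V.
Step 3 — Convert to polar: |V_total| = 85.7 V, ∠V_total = 68.4°.

V_total = 85.7∠68.4° V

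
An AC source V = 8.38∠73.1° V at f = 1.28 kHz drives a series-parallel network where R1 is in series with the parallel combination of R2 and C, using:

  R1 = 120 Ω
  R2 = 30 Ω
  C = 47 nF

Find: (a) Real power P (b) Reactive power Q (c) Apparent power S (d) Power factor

Step 1 — Angular frequency: ω = 2π·f = 2π·1280 = 8042 rad/s.
Step 2 — Component impedances:
  R1: Z = R = 120 Ω
  R2: Z = R = 30 Ω
  C: Z = 1/(jωC) = -j/(ω·C) = 0 - j2646 Ω
Step 3 — Parallel branch: R2 || C = 1/(1/R2 + 1/C) = 30 - j0.3402 Ω.
Step 4 — Series with R1: Z_total = R1 + (R2 || C) = 150 - j0.3402 Ω = 150∠-0.1° Ω.
Step 5 — Source phasor: V = 8.38∠73.1° V = 2.436 + j8.018 V.
Step 6 — Current: I = V / Z = 0.01612 + j0.05349 A = 0.05587∠73.2° A.
Step 7 — Complex power: S = V·I* = 0.4682 - j0.001062 VA.
Step 8 — Real power: P = Re(S) = 0.4682 W.
Step 9 — Reactive power: Q = Im(S) = -0.001062 VAR.
Step 10 — Apparent power: |S| = 0.4682 VA.
Step 11 — Power factor: PF = P/|S| = 1 (leading).

(a) P = 0.4682 W  (b) Q = -0.001062 VAR  (c) S = 0.4682 VA  (d) PF = 1 (leading)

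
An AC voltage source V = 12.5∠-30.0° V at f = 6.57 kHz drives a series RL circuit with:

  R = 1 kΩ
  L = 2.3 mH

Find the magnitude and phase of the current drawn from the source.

Step 1 — Angular frequency: ω = 2π·f = 2π·6570 = 4.128e+04 rad/s.
Step 2 — Component impedances:
  R: Z = R = 1000 Ω
  L: Z = jωL = j·4.128e+04·0.0023 = 0 + j94.95 Ω
Step 3 — Series combination: Z_total = R + L = 1000 + j94.95 Ω = 1004∠5.4° Ω.
Step 4 — Source phasor: V = 12.5∠-30.0° V = 10.83 - j6.25 V.
Step 5 — Ohm's law: I = V / Z_total = (10.83 - j6.25) / (1000 + j94.95) = 0.01014 - j0.007213 A.
Step 6 — Convert to polar: |I| = 0.01244 A, ∠I = -35.4°.

I = 0.01244∠-35.4° A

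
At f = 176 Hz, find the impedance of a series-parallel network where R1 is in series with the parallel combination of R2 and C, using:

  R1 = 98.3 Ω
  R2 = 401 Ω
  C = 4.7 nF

Step 1 — Angular frequency: ω = 2π·f = 2π·176 = 1106 rad/s.
Step 2 — Component impedances:
  R1: Z = R = 98.3 Ω
  R2: Z = R = 401 Ω
  C: Z = 1/(jωC) = -j/(ω·C) = 0 - j1.924e+05 Ω
Step 3 — Parallel branch: R2 || C = 1/(1/R2 + 1/C) = 401 - j0.8358 Ω.
Step 4 — Series with R1: Z_total = R1 + (R2 || C) = 499.3 - j0.8358 Ω = 499.3∠-0.1° Ω.

Z = 499.3 - j0.8358 Ω = 499.3∠-0.1° Ω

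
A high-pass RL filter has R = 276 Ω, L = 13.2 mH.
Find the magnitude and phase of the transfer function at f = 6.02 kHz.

Step 1 — Angular frequency: ω = 2π·6020 = 3.782e+04 rad/s.
Step 2 — Transfer function: H(jω) = jωL/(R + jωL).
Step 3 — Numerator jωL = j·499.3; denominator R + jωL = 276 + j499.3.
Step 4 — H = 0.7659 + j0.4234.
Step 5 — Magnitude: |H| = 0.8752 (-1.2 dB); phase: φ = 28.9°.

|H| = 0.8752 (-1.2 dB), φ = 28.9°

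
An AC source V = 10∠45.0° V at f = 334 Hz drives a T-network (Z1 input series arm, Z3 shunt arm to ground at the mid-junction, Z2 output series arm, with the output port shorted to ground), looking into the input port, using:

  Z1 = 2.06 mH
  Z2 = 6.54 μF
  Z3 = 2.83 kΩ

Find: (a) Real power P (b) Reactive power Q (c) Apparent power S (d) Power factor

Step 1 — Angular frequency: ω = 2π·f = 2π·334 = 2099 rad/s.
Step 2 — Component impedances:
  Z1: Z = jωL = j·2099·0.00206 = 0 + j4.323 Ω
  Z2: Z = 1/(jωC) = -j/(ω·C) = 0 - j72.86 Ω
  Z3: Z = R = 2830 Ω
Step 3 — With the output port shorted to ground, the output series arm Z2 runs from the junction to ground; the shunt arm Z3 also runs from the junction to ground. They appear in parallel: Z3 || Z2 = 1.875 - j72.81 Ω.
Step 4 — Series with input arm Z1: Z_in = Z1 + (Z3 || Z2) = 1.875 - j68.49 Ω = 68.52∠-88.4° Ω.
Step 5 — Source phasor: V = 10∠45.0° V = 7.071 + j7.071 V.
Step 6 — Current: I = V / Z = -0.1003 + j0.106 A = 0.146∠133.4° A.
Step 7 — Complex power: S = V·I* = 0.03993 - j1.459 VA.
Step 8 — Real power: P = Re(S) = 0.03993 W.
Step 9 — Reactive power: Q = Im(S) = -1.459 VAR.
Step 10 — Apparent power: |S| = 1.46 VA.
Step 11 — Power factor: PF = P/|S| = 0.02736 (leading).

(a) P = 0.03993 W  (b) Q = -1.459 VAR  (c) S = 1.46 VA  (d) PF = 0.02736 (leading)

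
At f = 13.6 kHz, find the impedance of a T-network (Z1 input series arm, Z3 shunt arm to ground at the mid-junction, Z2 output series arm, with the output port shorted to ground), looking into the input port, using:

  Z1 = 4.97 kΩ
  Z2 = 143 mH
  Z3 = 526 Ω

Step 1 — Angular frequency: ω = 2π·f = 2π·1.36e+04 = 8.545e+04 rad/s.
Step 2 — Component impedances:
  Z1: Z = R = 4970 Ω
  Z2: Z = jωL = j·8.545e+04·0.143 = 0 + j1.222e+04 Ω
  Z3: Z = R = 526 Ω
Step 3 — With the output port shorted to ground, the output series arm Z2 runs from the junction to ground; the shunt arm Z3 also runs from the junction to ground. They appear in parallel: Z3 || Z2 = 525 + j22.6 Ω.
Step 4 — Series with input arm Z1: Z_in = Z1 + (Z3 || Z2) = 5495 + j22.6 Ω = 5495∠0.2° Ω.

Z = 5495 + j22.6 Ω = 5495∠0.2° Ω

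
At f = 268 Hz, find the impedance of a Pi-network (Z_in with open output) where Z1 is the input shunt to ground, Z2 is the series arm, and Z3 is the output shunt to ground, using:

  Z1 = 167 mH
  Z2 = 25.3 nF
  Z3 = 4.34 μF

Step 1 — Angular frequency: ω = 2π·f = 2π·268 = 1684 rad/s.
Step 2 — Component impedances:
  Z1: Z = jωL = j·1684·0.167 = 0 + j281.2 Ω
  Z2: Z = 1/(jωC) = -j/(ω·C) = 0 - j2.347e+04 Ω
  Z3: Z = 1/(jωC) = -j/(ω·C) = 0 - j136.8 Ω
Step 3 — With open output, the series arm Z2 and the output shunt Z3 appear in series to ground: Z2 + Z3 = 0 - j2.361e+04 Ω.
Step 4 — Parallel with input shunt Z1: Z_in = Z1 || (Z2 + Z3) = 0 + j284.6 Ω = 284.6∠90.0° Ω.

Z = 0 + j284.6 Ω = 284.6∠90.0° Ω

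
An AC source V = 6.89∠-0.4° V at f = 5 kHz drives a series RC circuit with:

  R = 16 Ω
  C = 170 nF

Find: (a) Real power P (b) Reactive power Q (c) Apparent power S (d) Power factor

Step 1 — Angular frequency: ω = 2π·f = 2π·5000 = 3.142e+04 rad/s.
Step 2 — Component impedances:
  R: Z = R = 16 Ω
  C: Z = 1/(jωC) = -j/(ω·C) = 0 - j187.2 Ω
Step 3 — Series combination: Z_total = R + C = 16 - j187.2 Ω = 187.9∠-85.1° Ω.
Step 4 — Source phasor: V = 6.89∠-0.4° V = 6.89 - j0.0481 V.
Step 5 — Current: I = V / Z = 0.003377 + j0.03651 A = 0.03666∠84.7° A.
Step 6 — Complex power: S = V·I* = 0.02151 - j0.2517 VA.
Step 7 — Real power: P = Re(S) = 0.02151 W.
Step 8 — Reactive power: Q = Im(S) = -0.2517 VAR.
Step 9 — Apparent power: |S| = 0.2526 VA.
Step 10 — Power factor: PF = P/|S| = 0.08514 (leading).

(a) P = 0.02151 W  (b) Q = -0.2517 VAR  (c) S = 0.2526 VA  (d) PF = 0.08514 (leading)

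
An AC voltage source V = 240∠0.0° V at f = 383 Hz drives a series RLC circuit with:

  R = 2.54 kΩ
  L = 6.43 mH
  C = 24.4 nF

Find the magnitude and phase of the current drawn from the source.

Step 1 — Angular frequency: ω = 2π·f = 2π·383 = 2406 rad/s.
Step 2 — Component impedances:
  R: Z = R = 2540 Ω
  L: Z = jωL = j·2406·0.00643 = 0 + j15.47 Ω
  C: Z = 1/(jωC) = -j/(ω·C) = 0 - j1.703e+04 Ω
Step 3 — Series combination: Z_total = R + L + C = 2540 - j1.702e+04 Ω = 1.72e+04∠-81.5° Ω.
Step 4 — Source phasor: V = 240∠0.0° V = 240 V.
Step 5 — Ohm's law: I = V / Z_total = (240) / (2540 - j1.702e+04) = 0.00206 + j0.0138 A.
Step 6 — Convert to polar: |I| = 0.01395 A, ∠I = 81.5°.

I = 0.01395∠81.5° A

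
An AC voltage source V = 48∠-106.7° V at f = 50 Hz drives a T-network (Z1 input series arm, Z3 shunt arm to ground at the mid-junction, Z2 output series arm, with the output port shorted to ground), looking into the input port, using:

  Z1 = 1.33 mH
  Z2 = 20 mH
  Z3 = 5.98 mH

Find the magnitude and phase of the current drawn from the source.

Step 1 — Angular frequency: ω = 2π·f = 2π·50 = 314.2 rad/s.
Step 2 — Component impedances:
  Z1: Z = jωL = j·314.2·0.00133 = 0 + j0.4178 Ω
  Z2: Z = jωL = j·314.2·0.02 = 0 + j6.283 Ω
  Z3: Z = jωL = j·314.2·0.00598 = 0 + j1.879 Ω
Step 3 — With the output port shorted to ground, the output series arm Z2 runs from the junction to ground; the shunt arm Z3 also runs from the junction to ground. They appear in parallel: Z3 || Z2 = 0 + j1.446 Ω.
Step 4 — Series with input arm Z1: Z_in = Z1 + (Z3 || Z2) = 0 + j1.864 Ω = 1.864∠90.0° Ω.
Step 5 — Source phasor: V = 48∠-106.7° V = -13.79 - j45.98 V.
Step 6 — Ohm's law: I = V / Z_total = (-13.79 - j45.98) / (0 + j1.864) = -24.66 + j7.4 A.
Step 7 — Convert to polar: |I| = 25.75 A, ∠I = 163.3°.

I = 25.75∠163.3° A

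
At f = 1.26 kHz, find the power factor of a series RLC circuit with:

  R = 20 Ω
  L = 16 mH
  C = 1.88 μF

Step 1 — Angular frequency: ω = 2π·f = 2π·1260 = 7917 rad/s.
Step 2 — Component impedances:
  R: Z = R = 20 Ω
  L: Z = jωL = j·7917·0.016 = 0 + j126.7 Ω
  C: Z = 1/(jωC) = -j/(ω·C) = 0 - j67.19 Ω
Step 3 — Series combination: Z_total = R + L + C = 20 + j59.48 Ω = 62.75∠71.4° Ω.
Step 4 — Power factor: PF = cos(φ) = Re(Z)/|Z| = 20/62.75 = 0.3187.
Step 5 — Type: Im(Z) = 59.48 ⇒ lagging (phase φ = 71.4°).

PF = 0.3187 (lagging, φ = 71.4°)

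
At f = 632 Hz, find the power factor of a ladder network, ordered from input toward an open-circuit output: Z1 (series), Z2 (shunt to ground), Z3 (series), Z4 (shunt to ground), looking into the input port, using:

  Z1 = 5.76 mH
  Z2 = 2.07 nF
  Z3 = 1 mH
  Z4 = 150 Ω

Step 1 — Angular frequency: ω = 2π·f = 2π·632 = 3971 rad/s.
Step 2 — Component impedances:
  Z1: Z = jωL = j·3971·0.00576 = 0 + j22.87 Ω
  Z2: Z = 1/(jωC) = -j/(ω·C) = 0 - j1.217e+05 Ω
  Z3: Z = jωL = j·3971·0.001 = 0 + j3.971 Ω
  Z4: Z = R = 150 Ω
Step 3 — Ladder network (open output): work backward from the far end, alternating series and parallel combinations. Z_in = 150 + j26.66 Ω = 152.4∠10.1° Ω.
Step 4 — Power factor: PF = cos(φ) = Re(Z)/|Z| = 150.01/152.36 = 0.9846.
Step 5 — Type: Im(Z) = 26.66 ⇒ lagging (phase φ = 10.1°).

PF = 0.9846 (lagging, φ = 10.1°)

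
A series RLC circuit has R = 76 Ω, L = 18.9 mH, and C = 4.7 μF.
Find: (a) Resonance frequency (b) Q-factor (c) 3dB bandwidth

Step 1 — Resonance: ω₀ = 1/√(LC) = 1/√(0.0189·4.7e-06) = 3355 rad/s.
Step 2 — f₀ = ω₀/(2π) = 534 Hz.
Step 3 — Series Q: Q = ω₀L/R = 3355·0.0189/76 = 0.8344.
Step 4 — Bandwidth: Δω = ω₀/Q = 4021 rad/s; BW = Δω/(2π) = 640 Hz.

(a) f₀ = 534 Hz  (b) Q = 0.8344  (c) BW = 640 Hz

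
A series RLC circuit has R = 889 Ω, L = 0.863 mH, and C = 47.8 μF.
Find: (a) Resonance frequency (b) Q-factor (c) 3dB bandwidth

Step 1 — Resonance condition Im(Z)=0 gives ω₀ = 1/√(LC).
Step 2 — ω₀ = 1/√(0.000863·4.78e-05) = 4924 rad/s.
Step 3 — f₀ = ω₀/(2π) = 783.6 Hz.
Step 4 — Series Q: Q = ω₀L/R = 4924·0.000863/889 = 0.00478.
Step 5 — 3dB bandwidth: Δω = ω₀/Q = 1.03e+06 rad/s; BW = Δω/(2π) = 1.639e+05 Hz.

(a) f₀ = 783.6 Hz  (b) Q = 0.00478  (c) BW = 1.639e+05 Hz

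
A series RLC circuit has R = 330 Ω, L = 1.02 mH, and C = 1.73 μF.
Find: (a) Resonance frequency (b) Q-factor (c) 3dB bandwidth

Step 1 — Resonance: ω₀ = 1/√(LC) = 1/√(0.00102·1.73e-06) = 2.381e+04 rad/s.
Step 2 — f₀ = ω₀/(2π) = 3789 Hz.
Step 3 — Series Q: Q = ω₀L/R = 2.381e+04·0.00102/330 = 0.07358.
Step 4 — Bandwidth: Δω = ω₀/Q = 3.235e+05 rad/s; BW = Δω/(2π) = 5.149e+04 Hz.

(a) f₀ = 3789 Hz  (b) Q = 0.07358  (c) BW = 5.149e+04 Hz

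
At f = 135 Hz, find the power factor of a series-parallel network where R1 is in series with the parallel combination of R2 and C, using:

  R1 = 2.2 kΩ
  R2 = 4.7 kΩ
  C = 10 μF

Step 1 — Angular frequency: ω = 2π·f = 2π·135 = 848.2 rad/s.
Step 2 — Component impedances:
  R1: Z = R = 2200 Ω
  R2: Z = R = 4700 Ω
  C: Z = 1/(jωC) = -j/(ω·C) = 0 - j117.9 Ω
Step 3 — Parallel branch: R2 || C = 1/(1/R2 + 1/C) = 2.955 - j117.8 Ω.
Step 4 — Series with R1: Z_total = R1 + (R2 || C) = 2203 - j117.8 Ω = 2206∠-3.1° Ω.
Step 5 — Power factor: PF = cos(φ) = Re(Z)/|Z| = 2203/2206 = 0.9986.
Step 6 — Type: Im(Z) = -117.8 ⇒ leading (phase φ = -3.1°).

PF = 0.9986 (leading, φ = -3.1°)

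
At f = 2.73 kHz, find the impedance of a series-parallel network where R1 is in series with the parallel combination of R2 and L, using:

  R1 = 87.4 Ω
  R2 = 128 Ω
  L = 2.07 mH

Step 1 — Angular frequency: ω = 2π·f = 2π·2730 = 1.715e+04 rad/s.
Step 2 — Component impedances:
  R1: Z = R = 87.4 Ω
  R2: Z = R = 128 Ω
  L: Z = jωL = j·1.715e+04·0.00207 = 0 + j35.51 Ω
Step 3 — Parallel branch: R2 || L = 1/(1/R2 + 1/L) = 9.146 + j32.97 Ω.
Step 4 — Series with R1: Z_total = R1 + (R2 || L) = 96.55 + j32.97 Ω = 102∠18.9° Ω.

Z = 96.55 + j32.97 Ω = 102∠18.9° Ω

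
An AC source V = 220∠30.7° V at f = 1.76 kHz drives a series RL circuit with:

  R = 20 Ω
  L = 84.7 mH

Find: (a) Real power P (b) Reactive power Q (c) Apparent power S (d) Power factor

Step 1 — Angular frequency: ω = 2π·f = 2π·1760 = 1.106e+04 rad/s.
Step 2 — Component impedances:
  R: Z = R = 20 Ω
  L: Z = jωL = j·1.106e+04·0.0847 = 0 + j936.6 Ω
Step 3 — Series combination: Z_total = R + L = 20 + j936.6 Ω = 936.9∠88.8° Ω.
Step 4 — Source phasor: V = 220∠30.7° V = 189.2 + j112.3 V.
Step 5 — Current: I = V / Z = 0.1242 - j0.1993 A = 0.2348∠-58.1° A.
Step 6 — Complex power: S = V·I* = 1.103 + j51.65 VA.
Step 7 — Real power: P = Re(S) = 1.103 W.
Step 8 — Reactive power: Q = Im(S) = 51.65 VAR.
Step 9 — Apparent power: |S| = 51.66 VA.
Step 10 — Power factor: PF = P/|S| = 0.02135 (lagging).

(a) P = 1.103 W  (b) Q = 51.65 VAR  (c) S = 51.66 VA  (d) PF = 0.02135 (lagging)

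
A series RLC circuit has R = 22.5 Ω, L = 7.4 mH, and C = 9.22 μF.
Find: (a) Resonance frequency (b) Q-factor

Step 1 — Resonance condition Im(Z)=0 gives ω₀ = 1/√(LC).
Step 2 — ω₀ = 1/√(0.0074·9.22e-06) = 3828 rad/s.
Step 3 — f₀ = ω₀/(2π) = 609.3 Hz.
Step 4 — Series Q: Q = ω₀L/R = 3828·0.0074/22.5 = 1.259.

(a) f₀ = 609.3 Hz  (b) Q = 1.259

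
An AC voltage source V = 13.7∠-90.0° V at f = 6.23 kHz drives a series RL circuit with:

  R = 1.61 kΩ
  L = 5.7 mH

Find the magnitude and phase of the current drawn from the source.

Step 1 — Angular frequency: ω = 2π·f = 2π·6230 = 3.914e+04 rad/s.
Step 2 — Component impedances:
  R: Z = R = 1610 Ω
  L: Z = jωL = j·3.914e+04·0.0057 = 0 + j223.1 Ω
Step 3 — Series combination: Z_total = R + L = 1610 + j223.1 Ω = 1625∠7.9° Ω.
Step 4 — Source phasor: V = 13.7∠-90.0° V = 0 - j13.7 V.
Step 5 — Ohm's law: I = V / Z_total = (0 - j13.7) / (1610 + j223.1) = -0.001157 - j0.008349 A.
Step 6 — Convert to polar: |I| = 0.008429 A, ∠I = -97.9°.

I = 0.008429∠-97.9° A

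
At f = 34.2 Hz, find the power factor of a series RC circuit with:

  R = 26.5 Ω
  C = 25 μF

Step 1 — Angular frequency: ω = 2π·f = 2π·34.2 = 214.9 rad/s.
Step 2 — Component impedances:
  R: Z = R = 26.5 Ω
  C: Z = 1/(jωC) = -j/(ω·C) = 0 - j186.1 Ω
Step 3 — Series combination: Z_total = R + C = 26.5 - j186.1 Ω = 188∠-81.9° Ω.
Step 4 — Power factor: PF = cos(φ) = Re(Z)/|Z| = 26.5/188.02 = 0.1409.
Step 5 — Type: Im(Z) = -186.1 ⇒ leading (phase φ = -81.9°).

PF = 0.1409 (leading, φ = -81.9°)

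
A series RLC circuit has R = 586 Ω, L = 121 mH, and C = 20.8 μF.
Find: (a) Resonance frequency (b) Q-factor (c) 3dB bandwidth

Step 1 — Resonance condition Im(Z)=0 gives ω₀ = 1/√(LC).
Step 2 — ω₀ = 1/√(0.121·2.08e-05) = 630.3 rad/s.
Step 3 — f₀ = ω₀/(2π) = 100.3 Hz.
Step 4 — Series Q: Q = ω₀L/R = 630.3·0.121/586 = 0.1302.
Step 5 — 3dB bandwidth: Δω = ω₀/Q = 4843 rad/s; BW = Δω/(2π) = 770.8 Hz.

(a) f₀ = 100.3 Hz  (b) Q = 0.1302  (c) BW = 770.8 Hz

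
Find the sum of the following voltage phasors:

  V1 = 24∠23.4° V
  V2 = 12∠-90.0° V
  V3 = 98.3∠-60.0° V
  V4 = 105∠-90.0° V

Step 1 — Convert each phasor to rectangular form:
  V1 = 24·(cos(23.4°) + j·sin(23.4°)) = 22.03 + j9.532 V
  V2 = 12·(cos(-90.0°) + j·sin(-90.0°)) = 0 - j12 V
  V3 = 98.3·(cos(-60.0°) + j·sin(-60.0°)) = 49.15 - j85.13 V
  V4 = 105·(cos(-90.0°) + j·sin(-90.0°)) = 0 - j105 V
Step 2 — Sum components: V_total = 71.18 - j192.6 V.
Step 3 — Convert to polar: |V_total| = 205.3 V, ∠V_total = -69.7°.

V_total = 205.3∠-69.7° V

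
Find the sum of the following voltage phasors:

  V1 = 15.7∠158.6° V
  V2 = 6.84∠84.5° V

Step 1 — Convert each phasor to rectangular form:
  V1 = 15.7·(cos(158.6°) + j·sin(158.6°)) = -14.62 + j5.729 V
  V2 = 6.84·(cos(84.5°) + j·sin(84.5°)) = 0.6556 + j6.809 V
Step 2 — Sum components: V_total = -13.96 + j12.54 V.
Step 3 — Convert to polar: |V_total| = 18.76 V, ∠V_total = 138.1°.

V_total = 18.76∠138.1° V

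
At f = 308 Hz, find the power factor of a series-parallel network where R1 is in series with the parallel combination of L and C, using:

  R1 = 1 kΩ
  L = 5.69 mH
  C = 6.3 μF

Step 1 — Angular frequency: ω = 2π·f = 2π·308 = 1935 rad/s.
Step 2 — Component impedances:
  R1: Z = R = 1000 Ω
  L: Z = jωL = j·1935·0.00569 = 0 + j11.01 Ω
  C: Z = 1/(jωC) = -j/(ω·C) = 0 - j82.02 Ω
Step 3 — Parallel branch: L || C = 1/(1/L + 1/C) = 0 + j12.72 Ω.
Step 4 — Series with R1: Z_total = R1 + (L || C) = 1000 + j12.72 Ω = 1000∠0.7° Ω.
Step 5 — Power factor: PF = cos(φ) = Re(Z)/|Z| = 1000/1000.1 = 0.9999.
Step 6 — Type: Im(Z) = 12.72 ⇒ lagging (phase φ = 0.7°).

PF = 0.9999 (lagging, φ = 0.7°)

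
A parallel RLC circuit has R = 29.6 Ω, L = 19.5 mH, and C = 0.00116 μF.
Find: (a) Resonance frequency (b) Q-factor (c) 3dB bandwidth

Step 1 — Resonance: ω₀ = 1/√(LC) = 1/√(0.0195·1.16e-09) = 2.103e+05 rad/s.
Step 2 — f₀ = ω₀/(2π) = 3.346e+04 Hz.
Step 3 — Parallel Q: Q = R/(ω₀L) = 29.6/(2.103e+05·0.0195) = 0.007219.
Step 4 — Bandwidth: Δω = ω₀/Q = 2.912e+07 rad/s; BW = Δω/(2π) = 4.635e+06 Hz.

(a) f₀ = 3.346e+04 Hz  (b) Q = 0.007219  (c) BW = 4.635e+06 Hz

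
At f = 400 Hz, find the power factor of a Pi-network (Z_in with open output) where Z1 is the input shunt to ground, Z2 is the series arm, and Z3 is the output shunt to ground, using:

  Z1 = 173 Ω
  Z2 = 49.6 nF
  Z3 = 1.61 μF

Step 1 — Angular frequency: ω = 2π·f = 2π·400 = 2513 rad/s.
Step 2 — Component impedances:
  Z1: Z = R = 173 Ω
  Z2: Z = 1/(jωC) = -j/(ω·C) = 0 - j8022 Ω
  Z3: Z = 1/(jωC) = -j/(ω·C) = 0 - j247.1 Ω
Step 3 — With open output, the series arm Z2 and the output shunt Z3 appear in series to ground: Z2 + Z3 = 0 - j8269 Ω.
Step 4 — Parallel with input shunt Z1: Z_in = Z1 || (Z2 + Z3) = 172.9 - j3.618 Ω = 173∠-1.2° Ω.
Step 5 — Power factor: PF = cos(φ) = Re(Z)/|Z| = 172.92/172.96 = 0.9998.
Step 6 — Type: Im(Z) = -3.618 ⇒ leading (phase φ = -1.2°).

PF = 0.9998 (leading, φ = -1.2°)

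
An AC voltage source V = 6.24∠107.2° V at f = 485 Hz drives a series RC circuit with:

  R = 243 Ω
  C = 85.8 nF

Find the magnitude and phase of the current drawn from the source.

Step 1 — Angular frequency: ω = 2π·f = 2π·485 = 3047 rad/s.
Step 2 — Component impedances:
  R: Z = R = 243 Ω
  C: Z = 1/(jωC) = -j/(ω·C) = 0 - j3825 Ω
Step 3 — Series combination: Z_total = R + C = 243 - j3825 Ω = 3832∠-86.4° Ω.
Step 4 — Source phasor: V = 6.24∠107.2° V = -1.845 + j5.961 V.
Step 5 — Ohm's law: I = V / Z_total = (-1.845 + j5.961) / (243 - j3825) = -0.001583 - j0.0003819 A.
Step 6 — Convert to polar: |I| = 0.001628 A, ∠I = -166.4°.

I = 0.001628∠-166.4° A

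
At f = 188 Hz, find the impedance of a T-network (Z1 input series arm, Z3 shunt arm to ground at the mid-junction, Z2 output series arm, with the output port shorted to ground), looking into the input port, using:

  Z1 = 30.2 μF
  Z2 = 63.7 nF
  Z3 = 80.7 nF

Step 1 — Angular frequency: ω = 2π·f = 2π·188 = 1181 rad/s.
Step 2 — Component impedances:
  Z1: Z = 1/(jωC) = -j/(ω·C) = 0 - j28.03 Ω
  Z2: Z = 1/(jωC) = -j/(ω·C) = 0 - j1.329e+04 Ω
  Z3: Z = 1/(jωC) = -j/(ω·C) = 0 - j1.049e+04 Ω
Step 3 — With the output port shorted to ground, the output series arm Z2 runs from the junction to ground; the shunt arm Z3 also runs from the junction to ground. They appear in parallel: Z3 || Z2 = 0 - j5863 Ω.
Step 4 — Series with input arm Z1: Z_in = Z1 + (Z3 || Z2) = 0 - j5891 Ω = 5891∠-90.0° Ω.

Z = 0 - j5891 Ω = 5891∠-90.0° Ω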